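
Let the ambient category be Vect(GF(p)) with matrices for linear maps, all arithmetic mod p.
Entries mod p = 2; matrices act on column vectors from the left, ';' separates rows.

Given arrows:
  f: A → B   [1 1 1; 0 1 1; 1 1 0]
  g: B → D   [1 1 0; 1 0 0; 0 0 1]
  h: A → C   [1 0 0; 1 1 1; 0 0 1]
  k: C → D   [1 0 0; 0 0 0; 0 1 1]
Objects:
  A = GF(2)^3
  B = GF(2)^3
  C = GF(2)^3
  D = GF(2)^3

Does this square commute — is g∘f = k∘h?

1) trace f;g:
  e0=[1,0,0] f→[1,0,1] g→[1,1,1]
  e1=[0,1,0] f→[1,1,1] g→[0,1,1]
  e2=[0,0,1] f→[1,1,0] g→[0,1,0]
  composite₁ = [1 0 0; 1 1 1; 1 1 0]
2) trace h;k:
  e0=[1,0,0] h→[1,1,0] k→[1,0,1]
  e1=[0,1,0] h→[0,1,0] k→[0,0,1]
  e2=[0,0,1] h→[0,1,1] k→[0,0,0]
  composite₂ = [1 0 0; 0 0 0; 1 1 0]
Equal? distinct morphisms ✗

Answer: DOES NOT COMMUTE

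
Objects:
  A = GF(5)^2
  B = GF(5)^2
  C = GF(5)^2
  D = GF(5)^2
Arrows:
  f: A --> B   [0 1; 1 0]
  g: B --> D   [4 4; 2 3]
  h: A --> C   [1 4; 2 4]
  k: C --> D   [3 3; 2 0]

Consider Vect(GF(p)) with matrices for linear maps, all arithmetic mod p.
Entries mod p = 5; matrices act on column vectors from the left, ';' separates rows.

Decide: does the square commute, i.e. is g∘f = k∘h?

1) trace f;g:
  e0=(1,0) f-->(0,1) g-->(4,3)
  e1=(0,1) f-->(1,0) g-->(4,2)
  composite₁ = [4 4; 3 2]
2) trace h;k:
  e0=(1,0) h-->(1,2) k-->(4,2)
  e1=(0,1) h-->(4,4) k-->(4,3)
  composite₂ = [4 4; 2 3]
Equal? differ; not commutative

Answer: DOES NOT COMMUTE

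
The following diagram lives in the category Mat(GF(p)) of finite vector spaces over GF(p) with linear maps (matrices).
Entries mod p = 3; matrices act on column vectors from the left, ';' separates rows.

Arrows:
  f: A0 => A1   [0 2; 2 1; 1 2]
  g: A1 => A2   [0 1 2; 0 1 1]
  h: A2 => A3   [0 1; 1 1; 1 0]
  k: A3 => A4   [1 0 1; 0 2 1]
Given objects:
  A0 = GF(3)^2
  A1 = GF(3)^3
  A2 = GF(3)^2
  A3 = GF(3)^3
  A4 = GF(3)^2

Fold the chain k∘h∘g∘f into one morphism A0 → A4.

Answer: [1 2; 0 0]

Derivation:
  e0=(1,0) f=>(0,2,1) g=>(1,0) h=>(0,1,1) k=>(1,0)
  e1=(0,1) f=>(2,1,2) g=>(2,0) h=>(0,2,2) k=>(2,0)
composite: [1 2; 0 0]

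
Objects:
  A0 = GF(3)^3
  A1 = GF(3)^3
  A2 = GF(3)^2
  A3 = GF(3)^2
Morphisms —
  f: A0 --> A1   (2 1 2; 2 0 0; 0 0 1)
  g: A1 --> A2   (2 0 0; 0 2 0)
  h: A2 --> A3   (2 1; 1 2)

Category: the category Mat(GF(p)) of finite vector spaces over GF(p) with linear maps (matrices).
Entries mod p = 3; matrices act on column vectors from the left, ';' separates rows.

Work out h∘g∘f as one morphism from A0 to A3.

Answer: (0 1 2; 0 2 1)

Trace:
  e0=[1,0,0] f-->[2,2,0] g-->[1,1] h-->[0,0]
  e1=[0,1,0] f-->[1,0,0] g-->[2,0] h-->[1,2]
  e2=[0,0,1] f-->[2,0,1] g-->[1,0] h-->[2,1]
result: (0 1 2; 0 2 1)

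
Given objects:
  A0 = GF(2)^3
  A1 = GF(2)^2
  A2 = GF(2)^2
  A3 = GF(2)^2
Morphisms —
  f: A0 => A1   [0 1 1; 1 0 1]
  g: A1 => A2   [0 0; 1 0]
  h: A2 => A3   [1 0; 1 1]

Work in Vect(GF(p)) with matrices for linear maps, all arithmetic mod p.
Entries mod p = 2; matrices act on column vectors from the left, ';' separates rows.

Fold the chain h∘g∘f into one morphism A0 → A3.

Answer: [0 0 0; 0 1 1]

Trace:
  e0=⟨1,0,0⟩ f=>⟨0,1⟩ g=>⟨0,0⟩ h=>⟨0,0⟩
  e1=⟨0,1,0⟩ f=>⟨1,0⟩ g=>⟨0,1⟩ h=>⟨0,1⟩
  e2=⟨0,0,1⟩ f=>⟨1,1⟩ g=>⟨0,1⟩ h=>⟨0,1⟩
⟦path⟧: [0 0 0; 0 1 1]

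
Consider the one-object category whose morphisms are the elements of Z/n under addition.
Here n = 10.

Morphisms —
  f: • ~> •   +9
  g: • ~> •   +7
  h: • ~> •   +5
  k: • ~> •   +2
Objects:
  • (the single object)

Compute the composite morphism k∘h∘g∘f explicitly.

  0 +9≡9 +7≡6 +5≡1 +2≡3  (mod 10)
⟦path⟧: +3

Answer: +3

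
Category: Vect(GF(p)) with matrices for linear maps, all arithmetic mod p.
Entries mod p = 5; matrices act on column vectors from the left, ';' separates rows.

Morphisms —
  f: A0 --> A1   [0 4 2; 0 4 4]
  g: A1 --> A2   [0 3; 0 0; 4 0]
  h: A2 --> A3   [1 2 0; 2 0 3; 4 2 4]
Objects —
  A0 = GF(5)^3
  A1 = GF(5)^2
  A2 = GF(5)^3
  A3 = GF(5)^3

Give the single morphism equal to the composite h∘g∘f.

Answer: [0 2 2; 0 2 3; 0 2 0]

Derivation:
  e0=(1,0,0) f-->(0,0) g-->(0,0,0) h-->(0,0,0)
  e1=(0,1,0) f-->(4,4) g-->(2,0,1) h-->(2,2,2)
  e2=(0,0,1) f-->(2,4) g-->(2,0,3) h-->(2,3,0)
composite: [0 2 2; 0 2 3; 0 2 0]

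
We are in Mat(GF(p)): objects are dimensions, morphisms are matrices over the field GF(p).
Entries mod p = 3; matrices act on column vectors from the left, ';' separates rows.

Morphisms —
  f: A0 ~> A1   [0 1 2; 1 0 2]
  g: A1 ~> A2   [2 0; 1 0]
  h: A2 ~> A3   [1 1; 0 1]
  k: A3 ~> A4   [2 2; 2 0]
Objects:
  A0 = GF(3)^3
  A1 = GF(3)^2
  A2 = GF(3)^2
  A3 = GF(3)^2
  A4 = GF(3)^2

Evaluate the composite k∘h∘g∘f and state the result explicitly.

Answer: [0 2 1; 0 0 0]

Trace:
  e0=⟨1,0,0⟩ f~>⟨0,1⟩ g~>⟨0,0⟩ h~>⟨0,0⟩ k~>⟨0,0⟩
  e1=⟨0,1,0⟩ f~>⟨1,0⟩ g~>⟨2,1⟩ h~>⟨0,1⟩ k~>⟨2,0⟩
  e2=⟨0,0,1⟩ f~>⟨2,2⟩ g~>⟨1,2⟩ h~>⟨0,2⟩ k~>⟨1,0⟩
⟦path⟧: [0 2 1; 0 0 0]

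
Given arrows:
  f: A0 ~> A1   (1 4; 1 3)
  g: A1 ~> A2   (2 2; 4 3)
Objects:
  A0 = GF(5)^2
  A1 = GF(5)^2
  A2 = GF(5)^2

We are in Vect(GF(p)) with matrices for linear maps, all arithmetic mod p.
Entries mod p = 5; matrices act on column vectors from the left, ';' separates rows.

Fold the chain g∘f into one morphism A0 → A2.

  e0=[1,0] f~>[1,1] g~>[4,2]
  e1=[0,1] f~>[4,3] g~>[4,0]
result: (4 4; 2 0)

Answer: (4 4; 2 0)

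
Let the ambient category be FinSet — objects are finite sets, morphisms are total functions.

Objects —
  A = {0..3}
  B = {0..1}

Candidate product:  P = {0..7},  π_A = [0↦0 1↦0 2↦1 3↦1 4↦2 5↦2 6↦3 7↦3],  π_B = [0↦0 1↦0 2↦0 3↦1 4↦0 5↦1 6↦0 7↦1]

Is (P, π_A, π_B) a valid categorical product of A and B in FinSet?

Answer: NOT A VALID PRODUCT — duplicate pair at indices 0,1

Work:
|A|·|B| = 4·2 = 8;  |P| = 8
Check the pairing map k ↦ (π_A(k), π_B(k)):
  0 ↦ (0,0)
  1 ↦ (0,0)  ✗ repeats pair of k=0
  2 ↦ (1,0)
  3 ↦ (1,1)
  4 ↦ (2,0)
  5 ↦ (2,1)
  6 ↦ (3,0)
  7 ↦ (3,1)
distinct pairs in image: 7 / 8 needed
  → (0,0) hit at k=0 and k=1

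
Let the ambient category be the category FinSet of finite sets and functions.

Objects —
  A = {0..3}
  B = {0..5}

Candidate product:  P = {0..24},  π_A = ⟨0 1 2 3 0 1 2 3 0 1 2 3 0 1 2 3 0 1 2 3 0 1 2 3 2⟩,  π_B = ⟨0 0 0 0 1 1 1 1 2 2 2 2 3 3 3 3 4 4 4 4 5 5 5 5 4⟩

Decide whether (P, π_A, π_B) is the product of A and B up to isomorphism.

|A|·|B| = 4·6 = 24;  |P| = 25
  → cardinalities differ; no bijection possible.

Answer: NOT A VALID PRODUCT — |P|=25 ≠ |A|·|B|=24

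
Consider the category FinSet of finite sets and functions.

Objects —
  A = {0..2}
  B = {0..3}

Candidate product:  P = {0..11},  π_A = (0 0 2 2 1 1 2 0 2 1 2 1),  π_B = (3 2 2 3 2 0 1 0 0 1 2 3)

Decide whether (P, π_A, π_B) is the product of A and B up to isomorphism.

|A|·|B| = 3·4 = 12;  |P| = 12
Check the pairing map k ↦ (π_A(k), π_B(k)):
  0 : (0,3)
  1 : (0,2)
  2 : (2,2)
  3 : (2,3)
  4 : (1,2)
  5 : (1,0)
  6 : (2,1)
  7 : (0,0)
  8 : (2,0)
  9 : (1,1)
  10 : (2,2)  ✗ repeats pair of k=2
  11 : (1,3)
distinct pairs in image: 11 / 12 needed
  → (2,2) hit at k=2 and k=10

Answer: NOT A VALID PRODUCT — duplicate pair at indices 10,2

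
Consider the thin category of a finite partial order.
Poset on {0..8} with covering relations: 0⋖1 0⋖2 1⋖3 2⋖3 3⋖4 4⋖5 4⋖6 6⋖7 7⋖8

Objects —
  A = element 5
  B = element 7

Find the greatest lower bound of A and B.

Answer: A∧B = 4

Derivation:
Common predecessors of 5,7: {0,1,2,3,4}
  0 <= 4
  1 <= 4
  2 <= 4
  3 <= 4
  4 <= 4
glb = 4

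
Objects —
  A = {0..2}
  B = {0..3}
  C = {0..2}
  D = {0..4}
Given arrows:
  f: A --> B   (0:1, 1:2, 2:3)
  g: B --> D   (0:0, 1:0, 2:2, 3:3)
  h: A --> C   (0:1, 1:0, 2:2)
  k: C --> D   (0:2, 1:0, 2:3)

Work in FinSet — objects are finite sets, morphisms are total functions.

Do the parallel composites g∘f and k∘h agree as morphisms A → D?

Answer: COMMUTES

Derivation:
1) trace f;g:
  0 f-->1 g-->0
  1 f-->2 g-->2
  2 f-->3 g-->3
  composite₁ = (0:0, 1:2, 2:3)
2) trace h;k:
  0 h-->1 k-->0
  1 h-->0 k-->2
  2 h-->2 k-->3
  composite₂ = (0:0, 1:2, 2:3)
Equal? same morphism ✓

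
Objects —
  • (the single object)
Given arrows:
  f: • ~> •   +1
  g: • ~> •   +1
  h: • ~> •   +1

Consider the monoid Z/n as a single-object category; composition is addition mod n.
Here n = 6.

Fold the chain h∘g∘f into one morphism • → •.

Answer: +3

Trace:
  0 +1≡1 +1≡2 +1≡3  (mod 6)
result: +3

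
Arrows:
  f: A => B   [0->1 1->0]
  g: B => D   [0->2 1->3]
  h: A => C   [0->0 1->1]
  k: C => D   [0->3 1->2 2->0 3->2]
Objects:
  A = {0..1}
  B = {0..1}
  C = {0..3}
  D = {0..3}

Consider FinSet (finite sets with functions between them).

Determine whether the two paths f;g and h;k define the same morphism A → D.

Answer: COMMUTES

Derivation:
Along f;g (path 1):
  0 f=>1 g=>3
  1 f=>0 g=>2
  result₁ = [0->3 1->2]
Along h;k (path 2):
  0 h=>0 k=>3
  1 h=>1 k=>2
  result₂ = [0->3 1->2]
Equal? equal; square commutes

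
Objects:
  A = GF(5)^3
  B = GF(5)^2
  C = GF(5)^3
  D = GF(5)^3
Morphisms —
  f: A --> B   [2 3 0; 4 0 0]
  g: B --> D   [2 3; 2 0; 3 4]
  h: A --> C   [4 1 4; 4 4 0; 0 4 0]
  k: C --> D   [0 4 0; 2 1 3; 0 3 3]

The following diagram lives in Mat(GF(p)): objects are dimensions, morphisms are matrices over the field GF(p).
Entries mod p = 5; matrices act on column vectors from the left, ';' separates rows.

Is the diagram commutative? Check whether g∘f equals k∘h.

1) trace f;g:
  e0=(1,0,0) f-->(2,4) g-->(1,4,2)
  e1=(0,1,0) f-->(3,0) g-->(1,1,4)
  e2=(0,0,1) f-->(0,0) g-->(0,0,0)
  ⟦path⟧₁ = [1 1 0; 4 1 0; 2 4 0]
2) trace h;k:
  e0=(1,0,0) h-->(4,4,0) k-->(1,2,2)
  e1=(0,1,0) h-->(1,4,4) k-->(1,3,4)
  e2=(0,0,1) h-->(4,0,0) k-->(0,3,0)
  ⟦path⟧₂ = [1 1 0; 2 3 3; 2 4 0]
Equal? differ; not commutative

Answer: DOES NOT COMMUTE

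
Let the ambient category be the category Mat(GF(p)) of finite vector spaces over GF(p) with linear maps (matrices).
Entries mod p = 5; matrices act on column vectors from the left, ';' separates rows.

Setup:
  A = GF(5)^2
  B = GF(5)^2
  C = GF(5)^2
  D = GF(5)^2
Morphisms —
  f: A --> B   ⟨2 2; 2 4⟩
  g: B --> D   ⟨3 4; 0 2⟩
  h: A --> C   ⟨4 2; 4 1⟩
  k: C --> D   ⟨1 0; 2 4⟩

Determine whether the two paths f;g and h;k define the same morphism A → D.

Path 1 = f;g:
  e0=(1,0) f-->(2,2) g-->(4,4)
  e1=(0,1) f-->(2,4) g-->(2,3)
  ⟦path⟧₁ = ⟨4 2; 4 3⟩
Path 2 = h;k:
  e0=(1,0) h-->(4,4) k-->(4,4)
  e1=(0,1) h-->(2,1) k-->(2,3)
  ⟦path⟧₂ = ⟨4 2; 4 3⟩
Equal? YES — commutes

Answer: COMMUTES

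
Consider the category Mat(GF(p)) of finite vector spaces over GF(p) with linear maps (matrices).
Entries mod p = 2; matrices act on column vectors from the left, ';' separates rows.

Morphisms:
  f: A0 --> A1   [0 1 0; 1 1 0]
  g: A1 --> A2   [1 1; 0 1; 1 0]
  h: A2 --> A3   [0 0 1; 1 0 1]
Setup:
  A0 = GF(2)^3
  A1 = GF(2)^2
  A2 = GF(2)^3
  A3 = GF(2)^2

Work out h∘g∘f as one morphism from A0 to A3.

  e0=(1,0,0) f-->(0,1) g-->(1,1,0) h-->(0,1)
  e1=(0,1,0) f-->(1,1) g-->(0,1,1) h-->(1,1)
  e2=(0,0,1) f-->(0,0) g-->(0,0,0) h-->(0,0)
composite: [0 1 0; 1 1 0]

Answer: [0 1 0; 1 1 0]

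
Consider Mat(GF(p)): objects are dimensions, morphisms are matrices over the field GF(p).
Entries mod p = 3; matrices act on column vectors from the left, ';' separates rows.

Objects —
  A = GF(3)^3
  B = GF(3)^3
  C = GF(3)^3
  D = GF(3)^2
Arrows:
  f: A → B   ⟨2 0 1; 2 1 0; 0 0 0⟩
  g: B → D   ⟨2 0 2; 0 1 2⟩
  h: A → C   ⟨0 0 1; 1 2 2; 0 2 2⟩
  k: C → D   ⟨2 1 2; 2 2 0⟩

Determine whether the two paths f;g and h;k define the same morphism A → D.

Answer: COMMUTES

Derivation:
1) trace f;g:
  e0=(1,0,0) f→(2,2,0) g→(1,2)
  e1=(0,1,0) f→(0,1,0) g→(0,1)
  e2=(0,0,1) f→(1,0,0) g→(2,0)
  result₁ = ⟨1 0 2; 2 1 0⟩
2) trace h;k:
  e0=(1,0,0) h→(0,1,0) k→(1,2)
  e1=(0,1,0) h→(0,2,2) k→(0,1)
  e2=(0,0,1) h→(1,2,2) k→(2,0)
  result₂ = ⟨1 0 2; 2 1 0⟩
Equal? equal; square commutes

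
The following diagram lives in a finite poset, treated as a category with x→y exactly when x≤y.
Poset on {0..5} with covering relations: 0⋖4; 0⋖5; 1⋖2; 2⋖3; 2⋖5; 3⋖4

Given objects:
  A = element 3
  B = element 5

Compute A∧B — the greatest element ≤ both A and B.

Answer: A∧B = 2

Work:
Common predecessors of 3,5: {1,2}
  1 ⊑ 2
  2 ⊑ 2
glb = 2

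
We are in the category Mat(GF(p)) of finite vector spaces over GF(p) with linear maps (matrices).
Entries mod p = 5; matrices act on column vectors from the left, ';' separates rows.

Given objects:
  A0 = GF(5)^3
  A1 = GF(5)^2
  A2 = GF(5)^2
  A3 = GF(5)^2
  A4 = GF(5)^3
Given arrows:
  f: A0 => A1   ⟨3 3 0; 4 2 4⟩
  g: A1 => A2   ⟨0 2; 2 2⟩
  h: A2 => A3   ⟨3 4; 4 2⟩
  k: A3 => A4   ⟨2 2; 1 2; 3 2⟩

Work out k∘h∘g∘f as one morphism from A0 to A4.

Answer: ⟨0 1 3; 0 4 2; 0 3 4⟩

Work:
  e0=[1,0,0] f=>[3,4] g=>[3,4] h=>[0,0] k=>[0,0,0]
  e1=[0,1,0] f=>[3,2] g=>[4,0] h=>[2,1] k=>[1,4,3]
  e2=[0,0,1] f=>[0,4] g=>[3,3] h=>[1,3] k=>[3,2,4]
⟦path⟧: ⟨0 1 3; 0 4 2; 0 3 4⟩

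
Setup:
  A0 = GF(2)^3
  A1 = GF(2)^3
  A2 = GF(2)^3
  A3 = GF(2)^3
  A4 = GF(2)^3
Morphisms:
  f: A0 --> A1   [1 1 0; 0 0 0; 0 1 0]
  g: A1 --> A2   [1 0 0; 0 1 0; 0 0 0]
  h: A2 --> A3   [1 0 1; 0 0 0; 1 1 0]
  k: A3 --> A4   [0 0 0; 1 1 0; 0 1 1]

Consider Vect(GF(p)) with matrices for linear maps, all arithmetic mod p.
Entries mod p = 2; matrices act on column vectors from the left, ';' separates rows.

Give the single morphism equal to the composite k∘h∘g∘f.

  e0=⟨1,0,0⟩ f-->⟨1,0,0⟩ g-->⟨1,0,0⟩ h-->⟨1,0,1⟩ k-->⟨0,1,1⟩
  e1=⟨0,1,0⟩ f-->⟨1,0,1⟩ g-->⟨1,0,0⟩ h-->⟨1,0,1⟩ k-->⟨0,1,1⟩
  e2=⟨0,0,1⟩ f-->⟨0,0,0⟩ g-->⟨0,0,0⟩ h-->⟨0,0,0⟩ k-->⟨0,0,0⟩
⟦path⟧: [0 0 0; 1 1 0; 1 1 0]

Answer: [0 0 0; 1 1 0; 1 1 0]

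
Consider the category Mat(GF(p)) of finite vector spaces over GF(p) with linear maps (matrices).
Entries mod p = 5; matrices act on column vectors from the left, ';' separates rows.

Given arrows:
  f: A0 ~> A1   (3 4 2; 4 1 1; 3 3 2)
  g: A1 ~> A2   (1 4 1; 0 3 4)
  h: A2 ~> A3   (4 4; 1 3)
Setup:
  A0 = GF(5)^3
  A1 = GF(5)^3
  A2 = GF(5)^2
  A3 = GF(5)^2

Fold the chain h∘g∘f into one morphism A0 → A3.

Answer: (4 4 1; 4 1 1)

Derivation:
  e0=⟨1,0,0⟩ f~>⟨3,4,3⟩ g~>⟨2,4⟩ h~>⟨4,4⟩
  e1=⟨0,1,0⟩ f~>⟨4,1,3⟩ g~>⟨1,0⟩ h~>⟨4,1⟩
  e2=⟨0,0,1⟩ f~>⟨2,1,2⟩ g~>⟨3,1⟩ h~>⟨1,1⟩
⟦path⟧: (4 4 1; 4 1 1)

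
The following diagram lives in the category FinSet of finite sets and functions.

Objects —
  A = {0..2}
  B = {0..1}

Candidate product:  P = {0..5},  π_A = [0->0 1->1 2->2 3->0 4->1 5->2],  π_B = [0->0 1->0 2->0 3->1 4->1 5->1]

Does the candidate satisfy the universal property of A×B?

|A|·|B| = 3·2 = 6;  |P| = 6
Check the pairing map k ↦ (π_A(k), π_B(k)):
  0 -> (0,0)
  1 -> (1,0)
  2 -> (2,0)
  3 -> (0,1)
  4 -> (1,1)
  5 -> (2,1)
distinct pairs in image: 6 / 6 needed
  → bijection onto A×B; projections well-typed.

Answer: VALID PRODUCT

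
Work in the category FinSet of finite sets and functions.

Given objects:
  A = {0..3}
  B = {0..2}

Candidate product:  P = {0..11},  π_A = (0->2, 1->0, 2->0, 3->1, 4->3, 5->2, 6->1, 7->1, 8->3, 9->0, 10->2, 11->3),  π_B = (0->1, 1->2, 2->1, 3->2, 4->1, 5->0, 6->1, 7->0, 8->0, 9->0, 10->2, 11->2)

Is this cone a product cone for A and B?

|A|·|B| = 4·3 = 12;  |P| = 12
Check the pairing map k ↦ (π_A(k), π_B(k)):
  0 -> (2,1)
  1 -> (0,2)
  2 -> (0,1)
  3 -> (1,2)
  4 -> (3,1)
  5 -> (2,0)
  6 -> (1,1)
  7 -> (1,0)
  8 -> (3,0)
  9 -> (0,0)
  10 -> (2,2)
  11 -> (3,2)
distinct pairs in image: 12 / 12 needed
  → bijection onto A×B; projections well-typed.

Answer: VALID PRODUCT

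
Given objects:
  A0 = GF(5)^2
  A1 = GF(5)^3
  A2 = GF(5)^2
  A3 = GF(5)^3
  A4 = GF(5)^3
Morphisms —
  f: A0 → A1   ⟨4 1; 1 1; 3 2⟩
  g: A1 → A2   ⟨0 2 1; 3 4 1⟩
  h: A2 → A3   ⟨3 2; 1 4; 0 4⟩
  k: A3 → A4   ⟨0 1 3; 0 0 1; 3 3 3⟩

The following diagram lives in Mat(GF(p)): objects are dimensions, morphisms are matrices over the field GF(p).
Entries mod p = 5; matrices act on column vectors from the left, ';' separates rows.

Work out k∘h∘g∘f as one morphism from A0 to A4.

  e0=[1,0] f→[4,1,3] g→[0,4] h→[3,1,1] k→[4,1,0]
  e1=[0,1] f→[1,1,2] g→[4,4] h→[0,0,1] k→[3,1,3]
composite: ⟨4 3; 1 1; 0 3⟩

Answer: ⟨4 3; 1 1; 0 3⟩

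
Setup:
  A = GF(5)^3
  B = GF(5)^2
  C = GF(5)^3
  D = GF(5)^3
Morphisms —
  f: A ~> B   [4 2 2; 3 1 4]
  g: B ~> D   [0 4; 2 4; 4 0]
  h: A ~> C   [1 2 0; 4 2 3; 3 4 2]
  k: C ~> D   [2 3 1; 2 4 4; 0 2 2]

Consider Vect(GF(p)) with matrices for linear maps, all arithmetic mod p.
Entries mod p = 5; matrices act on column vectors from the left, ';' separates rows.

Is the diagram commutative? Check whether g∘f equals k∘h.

Answer: DOES NOT COMMUTE

Derivation:
Path 1 = f;g:
  e0=(1,0,0) f~>(4,3) g~>(2,0,1)
  e1=(0,1,0) f~>(2,1) g~>(4,3,3)
  e2=(0,0,1) f~>(2,4) g~>(1,0,3)
  result₁ = [2 4 1; 0 3 0; 1 3 3]
Path 2 = h;k:
  e0=(1,0,0) h~>(1,4,3) k~>(2,0,4)
  e1=(0,1,0) h~>(2,2,4) k~>(4,3,2)
  e2=(0,0,1) h~>(0,3,2) k~>(1,0,0)
  result₂ = [2 4 1; 0 3 0; 4 2 0]
Equal? NO — does not commute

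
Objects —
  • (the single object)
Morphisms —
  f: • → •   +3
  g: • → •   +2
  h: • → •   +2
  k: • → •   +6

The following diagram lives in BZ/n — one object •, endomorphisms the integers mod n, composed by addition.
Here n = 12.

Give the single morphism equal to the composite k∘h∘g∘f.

  0 +3≡3 +2≡5 +2≡7 +6≡1  (mod 12)
⟦path⟧: +1

Answer: +1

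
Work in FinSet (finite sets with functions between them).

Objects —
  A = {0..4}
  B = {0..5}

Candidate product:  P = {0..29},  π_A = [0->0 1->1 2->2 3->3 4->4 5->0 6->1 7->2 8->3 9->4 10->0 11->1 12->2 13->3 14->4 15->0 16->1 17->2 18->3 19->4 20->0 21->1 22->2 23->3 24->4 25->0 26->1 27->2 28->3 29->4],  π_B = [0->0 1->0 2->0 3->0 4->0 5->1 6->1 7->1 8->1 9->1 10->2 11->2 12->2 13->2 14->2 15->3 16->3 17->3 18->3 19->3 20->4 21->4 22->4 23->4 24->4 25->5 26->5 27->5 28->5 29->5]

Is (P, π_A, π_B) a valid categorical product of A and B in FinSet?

|A|·|B| = 5·6 = 30;  |P| = 30
Check the pairing map k ↦ (π_A(k), π_B(k)):
  0 -> (0,0)
  1 -> (1,0)
  2 -> (2,0)
  3 -> (3,0)
  4 -> (4,0)
  5 -> (0,1)
  6 -> (1,1)
  7 -> (2,1)
  8 -> (3,1)
  9 -> (4,1)
  10 -> (0,2)
  11 -> (1,2)
  12 -> (2,2)
  13 -> (3,2)
  14 -> (4,2)
  15 -> (0,3)
  16 -> (1,3)
  17 -> (2,3)
  18 -> (3,3)
  19 -> (4,3)
  20 -> (0,4)
  21 -> (1,4)
  22 -> (2,4)
  23 -> (3,4)
  24 -> (4,4)
  25 -> (0,5)
  26 -> (1,5)
  27 -> (2,5)
  28 -> (3,5)
  29 -> (4,5)
distinct pairs in image: 30 / 30 needed
  → bijection onto A×B; projections well-typed.

Answer: VALID PRODUCT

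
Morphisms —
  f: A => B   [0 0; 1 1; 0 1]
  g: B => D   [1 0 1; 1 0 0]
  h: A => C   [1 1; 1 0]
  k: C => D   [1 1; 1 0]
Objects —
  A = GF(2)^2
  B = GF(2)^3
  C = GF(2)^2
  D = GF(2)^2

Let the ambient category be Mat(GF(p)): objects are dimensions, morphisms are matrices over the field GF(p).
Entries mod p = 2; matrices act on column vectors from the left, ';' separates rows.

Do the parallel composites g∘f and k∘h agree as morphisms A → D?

Answer: DOES NOT COMMUTE

Work:
1) trace f;g:
  e0=(1,0) f=>(0,1,0) g=>(0,0)
  e1=(0,1) f=>(0,1,1) g=>(1,0)
  composite₁ = [0 1; 0 0]
2) trace h;k:
  e0=(1,0) h=>(1,1) k=>(0,1)
  e1=(0,1) h=>(1,0) k=>(1,1)
  composite₂ = [0 1; 1 1]
Equal? distinct morphisms ✗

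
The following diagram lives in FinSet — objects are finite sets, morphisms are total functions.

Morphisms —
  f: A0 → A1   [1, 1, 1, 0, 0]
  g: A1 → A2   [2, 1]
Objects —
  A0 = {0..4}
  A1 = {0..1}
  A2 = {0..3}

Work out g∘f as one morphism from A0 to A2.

  0 f→1 g→1
  1 f→1 g→1
  2 f→1 g→1
  3 f→0 g→2
  4 f→0 g→2
result: [1, 1, 1, 2, 2]

Answer: [1, 1, 1, 2, 2]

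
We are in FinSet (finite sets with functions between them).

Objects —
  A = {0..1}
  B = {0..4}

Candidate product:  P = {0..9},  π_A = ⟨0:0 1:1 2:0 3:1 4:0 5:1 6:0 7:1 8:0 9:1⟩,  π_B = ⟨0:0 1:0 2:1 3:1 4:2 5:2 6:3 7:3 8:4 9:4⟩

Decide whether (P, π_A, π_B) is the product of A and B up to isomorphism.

|A|·|B| = 2·5 = 10;  |P| = 10
Check the pairing map k ↦ (π_A(k), π_B(k)):
  0 : (0,0)
  1 : (1,0)
  2 : (0,1)
  3 : (1,1)
  4 : (0,2)
  5 : (1,2)
  6 : (0,3)
  7 : (1,3)
  8 : (0,4)
  9 : (1,4)
distinct pairs in image: 10 / 10 needed
  → bijection onto A×B; projections well-typed.

Answer: VALID PRODUCT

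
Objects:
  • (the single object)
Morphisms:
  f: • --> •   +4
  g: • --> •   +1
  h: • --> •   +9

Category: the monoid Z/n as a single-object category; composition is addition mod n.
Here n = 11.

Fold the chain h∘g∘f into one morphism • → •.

Answer: +3

Derivation:
  0 +4≡4 +1≡5 +9≡3  (mod 11)
composite: +3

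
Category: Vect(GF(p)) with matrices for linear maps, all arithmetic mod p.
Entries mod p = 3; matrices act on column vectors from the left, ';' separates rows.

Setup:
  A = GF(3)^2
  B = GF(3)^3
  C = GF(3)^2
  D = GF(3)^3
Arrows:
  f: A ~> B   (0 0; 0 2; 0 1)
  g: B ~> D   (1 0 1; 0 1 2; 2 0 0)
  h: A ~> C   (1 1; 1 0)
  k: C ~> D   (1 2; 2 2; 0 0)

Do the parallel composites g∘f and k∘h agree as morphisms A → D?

1) trace f;g:
  e0=[1,0] f~>[0,0,0] g~>[0,0,0]
  e1=[0,1] f~>[0,2,1] g~>[1,1,0]
  result₁ = (0 1; 0 1; 0 0)
2) trace h;k:
  e0=[1,0] h~>[1,1] k~>[0,1,0]
  e1=[0,1] h~>[1,0] k~>[1,2,0]
  result₂ = (0 1; 1 2; 0 0)
Equal? differ; not commutative

Answer: DOES NOT COMMUTE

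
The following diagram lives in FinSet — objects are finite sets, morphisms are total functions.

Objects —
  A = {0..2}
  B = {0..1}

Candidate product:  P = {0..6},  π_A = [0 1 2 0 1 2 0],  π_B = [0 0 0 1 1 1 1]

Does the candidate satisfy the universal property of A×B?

Answer: NOT A VALID PRODUCT — |P|=7 ≠ |A|·|B|=6

Trace:
|A|·|B| = 3·2 = 6;  |P| = 7
  → cardinalities differ; no bijection possible.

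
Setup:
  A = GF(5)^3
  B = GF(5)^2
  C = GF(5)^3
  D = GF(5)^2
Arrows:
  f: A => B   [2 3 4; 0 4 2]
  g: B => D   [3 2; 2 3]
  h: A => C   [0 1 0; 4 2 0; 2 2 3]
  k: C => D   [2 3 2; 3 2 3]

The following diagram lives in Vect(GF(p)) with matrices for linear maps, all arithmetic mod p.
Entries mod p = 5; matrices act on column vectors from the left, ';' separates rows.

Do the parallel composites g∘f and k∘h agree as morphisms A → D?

Answer: COMMUTES

Trace:
Path 1 = f;g:
  e0=(1,0,0) f=>(2,0) g=>(1,4)
  e1=(0,1,0) f=>(3,4) g=>(2,3)
  e2=(0,0,1) f=>(4,2) g=>(1,4)
  result₁ = [1 2 1; 4 3 4]
Path 2 = h;k:
  e0=(1,0,0) h=>(0,4,2) k=>(1,4)
  e1=(0,1,0) h=>(1,2,2) k=>(2,3)
  e2=(0,0,1) h=>(0,0,3) k=>(1,4)
  result₂ = [1 2 1; 4 3 4]
Equal? YES — commutes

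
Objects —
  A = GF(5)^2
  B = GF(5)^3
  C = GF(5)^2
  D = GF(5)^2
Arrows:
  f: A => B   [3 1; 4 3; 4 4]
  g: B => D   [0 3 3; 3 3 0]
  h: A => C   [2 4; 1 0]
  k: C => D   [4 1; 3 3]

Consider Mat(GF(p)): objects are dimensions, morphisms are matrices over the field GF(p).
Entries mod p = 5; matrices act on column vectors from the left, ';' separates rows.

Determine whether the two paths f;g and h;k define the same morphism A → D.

Answer: DOES NOT COMMUTE

Derivation:
Path 1 = f;g:
  e0=(1,0) f=>(3,4,4) g=>(4,1)
  e1=(0,1) f=>(1,3,4) g=>(1,2)
  ⟦path⟧₁ = [4 1; 1 2]
Path 2 = h;k:
  e0=(1,0) h=>(2,1) k=>(4,4)
  e1=(0,1) h=>(4,0) k=>(1,2)
  ⟦path⟧₂ = [4 1; 4 2]
Equal? differ; not commutative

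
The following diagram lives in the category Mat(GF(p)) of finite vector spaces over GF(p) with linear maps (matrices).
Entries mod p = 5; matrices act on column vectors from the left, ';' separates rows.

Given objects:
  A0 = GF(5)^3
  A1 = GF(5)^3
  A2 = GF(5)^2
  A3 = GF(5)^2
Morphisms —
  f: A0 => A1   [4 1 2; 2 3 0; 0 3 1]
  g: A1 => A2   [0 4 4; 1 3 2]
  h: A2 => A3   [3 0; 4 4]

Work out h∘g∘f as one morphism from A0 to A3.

Answer: [4 2 2; 2 0 2]

Work:
  e0=[1,0,0] f=>[4,2,0] g=>[3,0] h=>[4,2]
  e1=[0,1,0] f=>[1,3,3] g=>[4,1] h=>[2,0]
  e2=[0,0,1] f=>[2,0,1] g=>[4,4] h=>[2,2]
⟦path⟧: [4 2 2; 2 0 2]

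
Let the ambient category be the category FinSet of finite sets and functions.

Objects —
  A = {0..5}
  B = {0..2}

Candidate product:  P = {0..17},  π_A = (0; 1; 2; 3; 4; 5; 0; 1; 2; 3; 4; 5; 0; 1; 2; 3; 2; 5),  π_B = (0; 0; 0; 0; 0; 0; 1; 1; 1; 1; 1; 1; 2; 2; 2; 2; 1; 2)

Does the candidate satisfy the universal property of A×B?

|A|·|B| = 6·3 = 18;  |P| = 18
Check the pairing map k ↦ (π_A(k), π_B(k)):
  0 ↦ (0,0)
  1 ↦ (1,0)
  2 ↦ (2,0)
  3 ↦ (3,0)
  4 ↦ (4,0)
  5 ↦ (5,0)
  6 ↦ (0,1)
  7 ↦ (1,1)
  8 ↦ (2,1)
  9 ↦ (3,1)
  10 ↦ (4,1)
  11 ↦ (5,1)
  12 ↦ (0,2)
  13 ↦ (1,2)
  14 ↦ (2,2)
  15 ↦ (3,2)
  16 ↦ (2,1)  ✗ repeats pair of k=8
  17 ↦ (5,2)
distinct pairs in image: 17 / 18 needed
  → (2,1) hit at k=8 and k=16

Answer: NOT A VALID PRODUCT — duplicate pair at indices 8,16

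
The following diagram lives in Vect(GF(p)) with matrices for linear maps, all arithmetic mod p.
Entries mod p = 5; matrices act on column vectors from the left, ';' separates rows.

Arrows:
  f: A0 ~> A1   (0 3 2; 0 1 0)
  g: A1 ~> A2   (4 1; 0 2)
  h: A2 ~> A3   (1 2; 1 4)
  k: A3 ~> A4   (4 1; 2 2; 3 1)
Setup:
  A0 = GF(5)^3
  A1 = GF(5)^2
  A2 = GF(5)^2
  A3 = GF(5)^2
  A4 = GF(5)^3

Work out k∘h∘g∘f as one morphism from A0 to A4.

Answer: (0 4 0; 0 1 2; 0 2 2)

Work:
  e0=(1,0,0) f~>(0,0) g~>(0,0) h~>(0,0) k~>(0,0,0)
  e1=(0,1,0) f~>(3,1) g~>(3,2) h~>(2,1) k~>(4,1,2)
  e2=(0,0,1) f~>(2,0) g~>(3,0) h~>(3,3) k~>(0,2,2)
result: (0 4 0; 0 1 2; 0 2 2)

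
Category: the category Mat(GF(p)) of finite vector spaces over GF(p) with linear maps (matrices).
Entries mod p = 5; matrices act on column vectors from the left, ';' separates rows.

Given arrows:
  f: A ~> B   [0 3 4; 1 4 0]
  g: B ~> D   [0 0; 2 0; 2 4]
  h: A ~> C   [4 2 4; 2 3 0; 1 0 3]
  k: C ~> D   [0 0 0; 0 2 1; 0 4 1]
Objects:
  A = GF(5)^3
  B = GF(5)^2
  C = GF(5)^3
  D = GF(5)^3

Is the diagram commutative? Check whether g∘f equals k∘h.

Answer: COMMUTES

Derivation:
Path 1 = f;g:
  e0=[1,0,0] f~>[0,1] g~>[0,0,4]
  e1=[0,1,0] f~>[3,4] g~>[0,1,2]
  e2=[0,0,1] f~>[4,0] g~>[0,3,3]
  composite₁ = [0 0 0; 0 1 3; 4 2 3]
Path 2 = h;k:
  e0=[1,0,0] h~>[4,2,1] k~>[0,0,4]
  e1=[0,1,0] h~>[2,3,0] k~>[0,1,2]
  e2=[0,0,1] h~>[4,0,3] k~>[0,3,3]
  composite₂ = [0 0 0; 0 1 3; 4 2 3]
Equal? equal; square commutes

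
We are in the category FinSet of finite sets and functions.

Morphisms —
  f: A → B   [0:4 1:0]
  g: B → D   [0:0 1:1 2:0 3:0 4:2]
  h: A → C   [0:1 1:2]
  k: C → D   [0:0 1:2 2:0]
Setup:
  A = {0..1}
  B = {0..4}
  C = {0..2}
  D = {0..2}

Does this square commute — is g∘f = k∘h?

Answer: COMMUTES

Trace:
Along f;g (path 1):
  0 f→4 g→2
  1 f→0 g→0
  ⟦path⟧₁ = [0:2 1:0]
Along h;k (path 2):
  0 h→1 k→2
  1 h→2 k→0
  ⟦path⟧₂ = [0:2 1:0]
Equal? equal; square commutes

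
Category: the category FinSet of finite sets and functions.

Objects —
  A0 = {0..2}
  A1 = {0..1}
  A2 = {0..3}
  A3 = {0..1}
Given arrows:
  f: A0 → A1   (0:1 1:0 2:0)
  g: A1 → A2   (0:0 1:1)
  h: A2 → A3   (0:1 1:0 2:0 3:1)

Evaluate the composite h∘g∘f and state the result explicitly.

  0 f→1 g→1 h→0
  1 f→0 g→0 h→1
  2 f→0 g→0 h→1
result: (0:0 1:1 2:1)

Answer: (0:0 1:1 2:1)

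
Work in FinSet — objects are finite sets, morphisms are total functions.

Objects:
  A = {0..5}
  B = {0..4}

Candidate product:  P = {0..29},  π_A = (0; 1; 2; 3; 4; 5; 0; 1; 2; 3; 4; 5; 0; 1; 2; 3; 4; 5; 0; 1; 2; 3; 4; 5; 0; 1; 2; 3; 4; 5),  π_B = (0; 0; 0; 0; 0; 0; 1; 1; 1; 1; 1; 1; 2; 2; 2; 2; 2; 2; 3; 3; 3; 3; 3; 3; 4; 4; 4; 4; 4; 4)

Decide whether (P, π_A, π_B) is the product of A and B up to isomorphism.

Answer: VALID PRODUCT

Trace:
|A|·|B| = 6·5 = 30;  |P| = 30
Check the pairing map k ↦ (π_A(k), π_B(k)):
  0 -> (0,0)
  1 -> (1,0)
  2 -> (2,0)
  3 -> (3,0)
  4 -> (4,0)
  5 -> (5,0)
  6 -> (0,1)
  7 -> (1,1)
  8 -> (2,1)
  9 -> (3,1)
  10 -> (4,1)
  11 -> (5,1)
  12 -> (0,2)
  13 -> (1,2)
  14 -> (2,2)
  15 -> (3,2)
  16 -> (4,2)
  17 -> (5,2)
  18 -> (0,3)
  19 -> (1,3)
  20 -> (2,3)
  21 -> (3,3)
  22 -> (4,3)
  23 -> (5,3)
  24 -> (0,4)
  25 -> (1,4)
  26 -> (2,4)
  27 -> (3,4)
  28 -> (4,4)
  29 -> (5,4)
distinct pairs in image: 30 / 30 needed
  → bijection onto A×B; projections well-typed.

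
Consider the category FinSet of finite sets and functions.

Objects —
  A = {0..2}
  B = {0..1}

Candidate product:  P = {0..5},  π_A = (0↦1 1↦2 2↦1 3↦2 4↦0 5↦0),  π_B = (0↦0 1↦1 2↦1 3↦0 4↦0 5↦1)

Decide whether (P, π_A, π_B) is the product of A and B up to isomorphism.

|A|·|B| = 3·2 = 6;  |P| = 6
Check the pairing map k ↦ (π_A(k), π_B(k)):
  0 ↦ (1,0)
  1 ↦ (2,1)
  2 ↦ (1,1)
  3 ↦ (2,0)
  4 ↦ (0,0)
  5 ↦ (0,1)
distinct pairs in image: 6 / 6 needed
  → bijection onto A×B; projections well-typed.

Answer: VALID PRODUCT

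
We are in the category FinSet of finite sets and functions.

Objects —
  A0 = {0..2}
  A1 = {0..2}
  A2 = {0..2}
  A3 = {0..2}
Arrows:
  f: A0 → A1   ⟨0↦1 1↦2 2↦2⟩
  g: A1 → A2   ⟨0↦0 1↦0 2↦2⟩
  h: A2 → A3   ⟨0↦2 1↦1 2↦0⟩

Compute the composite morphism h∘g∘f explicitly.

  0 f→1 g→0 h→2
  1 f→2 g→2 h→0
  2 f→2 g→2 h→0
composite: ⟨0↦2 1↦0 2↦0⟩

Answer: ⟨0↦2 1↦0 2↦0⟩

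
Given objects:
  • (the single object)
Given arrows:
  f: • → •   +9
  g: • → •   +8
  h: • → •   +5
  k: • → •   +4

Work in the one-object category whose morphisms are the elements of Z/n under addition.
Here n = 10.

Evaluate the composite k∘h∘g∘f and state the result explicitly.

  0 +9≡9 +8≡7 +5≡2 +4≡6  (mod 10)
composite: +6

Answer: +6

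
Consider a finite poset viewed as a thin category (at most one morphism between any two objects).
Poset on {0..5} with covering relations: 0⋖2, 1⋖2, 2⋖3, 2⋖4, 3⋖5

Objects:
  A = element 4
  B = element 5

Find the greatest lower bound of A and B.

Common predecessors of 4,5: {0,1,2}
  0 ≤ 2
  1 ≤ 2
  2 ≤ 2
glb = 2

Answer: A∧B = 2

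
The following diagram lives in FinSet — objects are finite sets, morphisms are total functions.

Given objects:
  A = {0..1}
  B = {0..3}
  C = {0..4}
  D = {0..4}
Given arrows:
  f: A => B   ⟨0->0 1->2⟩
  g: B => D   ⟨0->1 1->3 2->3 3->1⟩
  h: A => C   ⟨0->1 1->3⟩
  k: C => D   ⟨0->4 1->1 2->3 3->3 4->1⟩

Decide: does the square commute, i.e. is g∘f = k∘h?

1) trace f;g:
  0 f=>0 g=>1
  1 f=>2 g=>3
  result₁ = ⟨0->1 1->3⟩
2) trace h;k:
  0 h=>1 k=>1
  1 h=>3 k=>3
  result₂ = ⟨0->1 1->3⟩
Equal? same morphism ✓

Answer: COMMUTES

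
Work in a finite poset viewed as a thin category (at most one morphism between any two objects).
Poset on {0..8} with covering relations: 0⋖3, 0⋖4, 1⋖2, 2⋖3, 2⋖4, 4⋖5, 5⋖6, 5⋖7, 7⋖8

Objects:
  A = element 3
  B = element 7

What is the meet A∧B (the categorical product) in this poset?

Common predecessors of 3,7: {0,1,2}
  maximal lower bounds 0 and 2 are incomparable: neither 0≤2 nor 2≤0
→ no greatest lower bound exists

Answer: NO MEET EXISTS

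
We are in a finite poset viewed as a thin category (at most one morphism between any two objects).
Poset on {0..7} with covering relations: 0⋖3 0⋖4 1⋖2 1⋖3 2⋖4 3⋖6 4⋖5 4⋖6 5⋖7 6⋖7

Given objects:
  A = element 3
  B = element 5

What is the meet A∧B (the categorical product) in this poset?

Common predecessors of 3,5: {0,1}
  maximal lower bounds 0 and 1 are incomparable: neither 0≤1 nor 1≤0
→ no greatest lower bound exists

Answer: NO MEET EXISTS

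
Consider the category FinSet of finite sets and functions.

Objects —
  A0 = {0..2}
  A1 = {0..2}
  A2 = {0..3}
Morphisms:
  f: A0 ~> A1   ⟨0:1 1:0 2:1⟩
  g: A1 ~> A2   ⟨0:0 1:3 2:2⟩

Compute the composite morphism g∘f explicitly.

  0 f~>1 g~>3
  1 f~>0 g~>0
  2 f~>1 g~>3
⟦path⟧: ⟨0:3 1:0 2:3⟩

Answer: ⟨0:3 1:0 2:3⟩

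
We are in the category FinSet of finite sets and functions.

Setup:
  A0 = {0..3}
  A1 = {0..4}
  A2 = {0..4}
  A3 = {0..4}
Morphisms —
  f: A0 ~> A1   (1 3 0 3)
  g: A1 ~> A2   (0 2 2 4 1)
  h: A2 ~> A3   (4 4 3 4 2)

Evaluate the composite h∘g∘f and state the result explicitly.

Answer: (3 2 4 2)

Derivation:
  0 f~>1 g~>2 h~>3
  1 f~>3 g~>4 h~>2
  2 f~>0 g~>0 h~>4
  3 f~>3 g~>4 h~>2
composite: (3 2 4 2)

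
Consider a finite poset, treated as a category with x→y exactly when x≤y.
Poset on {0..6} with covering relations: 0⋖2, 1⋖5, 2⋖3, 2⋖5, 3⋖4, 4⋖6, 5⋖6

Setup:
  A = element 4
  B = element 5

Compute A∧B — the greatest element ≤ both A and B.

Answer: A∧B = 2

Work:
Common predecessors of 4,5: {0,2}
  0 <= 2
  2 <= 2
glb = 2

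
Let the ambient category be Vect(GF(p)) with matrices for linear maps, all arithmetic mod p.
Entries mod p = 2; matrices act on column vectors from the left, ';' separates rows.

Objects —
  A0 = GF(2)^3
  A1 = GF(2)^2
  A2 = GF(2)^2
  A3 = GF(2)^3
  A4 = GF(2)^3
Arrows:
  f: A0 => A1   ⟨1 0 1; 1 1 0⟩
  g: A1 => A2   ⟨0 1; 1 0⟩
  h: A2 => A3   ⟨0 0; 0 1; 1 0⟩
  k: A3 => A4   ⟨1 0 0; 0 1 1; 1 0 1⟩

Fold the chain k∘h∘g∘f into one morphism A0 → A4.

Answer: ⟨0 0 0; 0 1 1; 1 1 0⟩

Trace:
  e0=⟨1,0,0⟩ f=>⟨1,1⟩ g=>⟨1,1⟩ h=>⟨0,1,1⟩ k=>⟨0,0,1⟩
  e1=⟨0,1,0⟩ f=>⟨0,1⟩ g=>⟨1,0⟩ h=>⟨0,0,1⟩ k=>⟨0,1,1⟩
  e2=⟨0,0,1⟩ f=>⟨1,0⟩ g=>⟨0,1⟩ h=>⟨0,1,0⟩ k=>⟨0,1,0⟩
⟦path⟧: ⟨0 0 0; 0 1 1; 1 1 0⟩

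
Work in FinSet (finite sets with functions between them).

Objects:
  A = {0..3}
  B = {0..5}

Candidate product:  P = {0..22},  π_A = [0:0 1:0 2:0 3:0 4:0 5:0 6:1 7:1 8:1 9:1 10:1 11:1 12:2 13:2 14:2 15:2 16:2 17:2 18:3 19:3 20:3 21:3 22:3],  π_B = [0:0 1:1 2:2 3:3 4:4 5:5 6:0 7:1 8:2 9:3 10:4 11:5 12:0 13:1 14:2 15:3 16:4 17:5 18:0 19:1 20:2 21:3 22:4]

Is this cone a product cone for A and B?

Answer: NOT A VALID PRODUCT — |P|=23 ≠ |A|·|B|=24

Derivation:
|A|·|B| = 4·6 = 24;  |P| = 23
  → cardinalities differ; no bijection possible.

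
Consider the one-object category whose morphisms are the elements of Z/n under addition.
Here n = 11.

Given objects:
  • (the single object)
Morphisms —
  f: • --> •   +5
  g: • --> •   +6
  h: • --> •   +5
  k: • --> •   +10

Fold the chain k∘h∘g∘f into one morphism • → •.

  0 +5≡5 +6≡0 +5≡5 +10≡4  (mod 11)
result: +4

Answer: +4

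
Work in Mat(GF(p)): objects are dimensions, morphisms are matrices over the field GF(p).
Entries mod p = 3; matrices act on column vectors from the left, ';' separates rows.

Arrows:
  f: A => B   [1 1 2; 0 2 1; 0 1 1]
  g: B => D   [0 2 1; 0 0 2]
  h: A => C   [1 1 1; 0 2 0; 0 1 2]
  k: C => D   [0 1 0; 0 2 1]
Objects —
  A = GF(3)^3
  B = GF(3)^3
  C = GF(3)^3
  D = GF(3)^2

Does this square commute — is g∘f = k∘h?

Answer: COMMUTES

Trace:
Along f;g (path 1):
  e0=⟨1,0,0⟩ f=>⟨1,0,0⟩ g=>⟨0,0⟩
  e1=⟨0,1,0⟩ f=>⟨1,2,1⟩ g=>⟨2,2⟩
  e2=⟨0,0,1⟩ f=>⟨2,1,1⟩ g=>⟨0,2⟩
  ⟦path⟧₁ = [0 2 0; 0 2 2]
Along h;k (path 2):
  e0=⟨1,0,0⟩ h=>⟨1,0,0⟩ k=>⟨0,0⟩
  e1=⟨0,1,0⟩ h=>⟨1,2,1⟩ k=>⟨2,2⟩
  e2=⟨0,0,1⟩ h=>⟨1,0,2⟩ k=>⟨0,2⟩
  ⟦path⟧₂ = [0 2 0; 0 2 2]
Equal? same morphism ✓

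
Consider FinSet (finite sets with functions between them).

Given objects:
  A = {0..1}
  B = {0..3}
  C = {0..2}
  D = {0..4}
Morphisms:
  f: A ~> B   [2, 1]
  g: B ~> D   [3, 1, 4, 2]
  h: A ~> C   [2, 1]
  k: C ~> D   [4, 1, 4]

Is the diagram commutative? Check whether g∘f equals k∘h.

Answer: COMMUTES

Work:
1) trace f;g:
  0 f~>2 g~>4
  1 f~>1 g~>1
  result₁ = [4, 1]
2) trace h;k:
  0 h~>2 k~>4
  1 h~>1 k~>1
  result₂ = [4, 1]
Equal? same morphism ✓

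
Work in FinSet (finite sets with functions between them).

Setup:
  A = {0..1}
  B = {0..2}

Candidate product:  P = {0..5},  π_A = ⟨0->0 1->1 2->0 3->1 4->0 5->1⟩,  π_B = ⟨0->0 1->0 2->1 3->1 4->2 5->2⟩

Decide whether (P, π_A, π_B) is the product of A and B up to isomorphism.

|A|·|B| = 2·3 = 6;  |P| = 6
Check the pairing map k ↦ (π_A(k), π_B(k)):
  0 -> (0,0)
  1 -> (1,0)
  2 -> (0,1)
  3 -> (1,1)
  4 -> (0,2)
  5 -> (1,2)
distinct pairs in image: 6 / 6 needed
  → bijection onto A×B; projections well-typed.

Answer: VALID PRODUCT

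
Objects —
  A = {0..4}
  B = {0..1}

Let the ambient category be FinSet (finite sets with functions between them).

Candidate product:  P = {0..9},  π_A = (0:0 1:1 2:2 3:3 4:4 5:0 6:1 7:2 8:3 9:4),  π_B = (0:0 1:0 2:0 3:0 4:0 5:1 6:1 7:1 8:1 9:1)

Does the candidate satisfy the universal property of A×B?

Answer: VALID PRODUCT

Derivation:
|A|·|B| = 5·2 = 10;  |P| = 10
Check the pairing map k ↦ (π_A(k), π_B(k)):
  0 : (0,0)
  1 : (1,0)
  2 : (2,0)
  3 : (3,0)
  4 : (4,0)
  5 : (0,1)
  6 : (1,1)
  7 : (2,1)
  8 : (3,1)
  9 : (4,1)
distinct pairs in image: 10 / 10 needed
  → bijection onto A×B; projections well-typed.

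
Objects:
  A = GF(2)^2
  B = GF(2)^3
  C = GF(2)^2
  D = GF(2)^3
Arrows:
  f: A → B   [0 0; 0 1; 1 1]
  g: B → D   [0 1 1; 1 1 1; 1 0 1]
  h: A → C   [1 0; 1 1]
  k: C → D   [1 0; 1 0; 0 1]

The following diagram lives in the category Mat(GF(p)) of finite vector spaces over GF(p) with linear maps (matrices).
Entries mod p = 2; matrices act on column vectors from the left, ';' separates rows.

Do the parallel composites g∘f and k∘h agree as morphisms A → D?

Answer: COMMUTES

Derivation:
Along f;g (path 1):
  e0=[1,0] f→[0,0,1] g→[1,1,1]
  e1=[0,1] f→[0,1,1] g→[0,0,1]
  composite₁ = [1 0; 1 0; 1 1]
Along h;k (path 2):
  e0=[1,0] h→[1,1] k→[1,1,1]
  e1=[0,1] h→[0,1] k→[0,0,1]
  composite₂ = [1 0; 1 0; 1 1]
Equal? equal; square commutes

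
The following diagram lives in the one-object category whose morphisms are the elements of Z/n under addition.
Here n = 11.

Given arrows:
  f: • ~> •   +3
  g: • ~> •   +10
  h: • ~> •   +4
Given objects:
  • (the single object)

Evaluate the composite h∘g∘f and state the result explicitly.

Answer: +6

Derivation:
  0 +3≡3 +10≡2 +4≡6  (mod 11)
composite: +6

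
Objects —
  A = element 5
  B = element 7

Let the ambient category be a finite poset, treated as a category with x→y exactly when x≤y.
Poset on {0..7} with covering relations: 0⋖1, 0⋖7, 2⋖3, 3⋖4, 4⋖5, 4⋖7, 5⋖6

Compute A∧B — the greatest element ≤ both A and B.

Lower bounds of A=5 and B=7: {2,3,4}
  2 ≤ 4
  3 ≤ 4
  4 ≤ 4
glb = 4

Answer: A∧B = 4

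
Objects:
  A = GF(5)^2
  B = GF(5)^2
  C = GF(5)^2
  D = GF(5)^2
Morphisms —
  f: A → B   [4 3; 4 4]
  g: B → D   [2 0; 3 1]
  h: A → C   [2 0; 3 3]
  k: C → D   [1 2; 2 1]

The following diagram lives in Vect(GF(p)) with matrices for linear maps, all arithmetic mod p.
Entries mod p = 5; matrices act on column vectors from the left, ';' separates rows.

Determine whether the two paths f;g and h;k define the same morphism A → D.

1) trace f;g:
  e0=[1,0] f→[4,4] g→[3,1]
  e1=[0,1] f→[3,4] g→[1,3]
  ⟦path⟧₁ = [3 1; 1 3]
2) trace h;k:
  e0=[1,0] h→[2,3] k→[3,2]
  e1=[0,1] h→[0,3] k→[1,3]
  ⟦path⟧₂ = [3 1; 2 3]
Equal? distinct morphisms ✗

Answer: DOES NOT COMMUTE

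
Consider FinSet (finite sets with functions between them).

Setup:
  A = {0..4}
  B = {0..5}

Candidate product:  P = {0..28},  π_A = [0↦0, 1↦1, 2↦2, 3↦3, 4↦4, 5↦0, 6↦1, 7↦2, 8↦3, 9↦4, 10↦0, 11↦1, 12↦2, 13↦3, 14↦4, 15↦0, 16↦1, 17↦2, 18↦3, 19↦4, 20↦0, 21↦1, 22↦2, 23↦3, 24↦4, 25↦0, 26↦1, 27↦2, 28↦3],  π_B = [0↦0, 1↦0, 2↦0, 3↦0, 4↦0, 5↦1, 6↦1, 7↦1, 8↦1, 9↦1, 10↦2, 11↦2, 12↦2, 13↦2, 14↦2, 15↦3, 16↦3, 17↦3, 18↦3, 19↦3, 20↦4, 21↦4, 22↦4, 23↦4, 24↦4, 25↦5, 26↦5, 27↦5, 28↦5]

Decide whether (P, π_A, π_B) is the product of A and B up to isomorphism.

Answer: NOT A VALID PRODUCT — |P|=29 ≠ |A|·|B|=30

Derivation:
|A|·|B| = 5·6 = 30;  |P| = 29
  → cardinalities differ; no bijection possible.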